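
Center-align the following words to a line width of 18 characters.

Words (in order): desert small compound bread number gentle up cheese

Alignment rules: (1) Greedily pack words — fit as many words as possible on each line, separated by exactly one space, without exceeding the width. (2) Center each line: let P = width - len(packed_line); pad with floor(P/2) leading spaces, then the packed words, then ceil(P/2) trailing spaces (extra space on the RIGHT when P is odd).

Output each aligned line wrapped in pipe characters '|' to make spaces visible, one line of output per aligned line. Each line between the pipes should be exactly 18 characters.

Line 1: ['desert', 'small'] (min_width=12, slack=6)
Line 2: ['compound', 'bread'] (min_width=14, slack=4)
Line 3: ['number', 'gentle', 'up'] (min_width=16, slack=2)
Line 4: ['cheese'] (min_width=6, slack=12)

Answer: |   desert small   |
|  compound bread  |
| number gentle up |
|      cheese      |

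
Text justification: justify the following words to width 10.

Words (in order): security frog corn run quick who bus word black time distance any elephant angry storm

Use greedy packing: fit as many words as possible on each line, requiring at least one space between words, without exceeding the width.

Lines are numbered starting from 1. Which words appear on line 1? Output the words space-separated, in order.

Line 1: ['security'] (min_width=8, slack=2)
Line 2: ['frog', 'corn'] (min_width=9, slack=1)
Line 3: ['run', 'quick'] (min_width=9, slack=1)
Line 4: ['who', 'bus'] (min_width=7, slack=3)
Line 5: ['word', 'black'] (min_width=10, slack=0)
Line 6: ['time'] (min_width=4, slack=6)
Line 7: ['distance'] (min_width=8, slack=2)
Line 8: ['any'] (min_width=3, slack=7)
Line 9: ['elephant'] (min_width=8, slack=2)
Line 10: ['angry'] (min_width=5, slack=5)
Line 11: ['storm'] (min_width=5, slack=5)

Answer: security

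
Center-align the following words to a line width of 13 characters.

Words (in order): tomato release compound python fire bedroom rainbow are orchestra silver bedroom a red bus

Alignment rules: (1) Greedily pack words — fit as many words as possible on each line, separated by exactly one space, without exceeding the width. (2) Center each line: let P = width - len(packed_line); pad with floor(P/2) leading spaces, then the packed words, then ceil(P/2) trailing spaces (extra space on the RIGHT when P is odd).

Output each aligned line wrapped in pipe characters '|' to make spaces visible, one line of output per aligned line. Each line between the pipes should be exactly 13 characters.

Line 1: ['tomato'] (min_width=6, slack=7)
Line 2: ['release'] (min_width=7, slack=6)
Line 3: ['compound'] (min_width=8, slack=5)
Line 4: ['python', 'fire'] (min_width=11, slack=2)
Line 5: ['bedroom'] (min_width=7, slack=6)
Line 6: ['rainbow', 'are'] (min_width=11, slack=2)
Line 7: ['orchestra'] (min_width=9, slack=4)
Line 8: ['silver'] (min_width=6, slack=7)
Line 9: ['bedroom', 'a', 'red'] (min_width=13, slack=0)
Line 10: ['bus'] (min_width=3, slack=10)

Answer: |   tomato    |
|   release   |
|  compound   |
| python fire |
|   bedroom   |
| rainbow are |
|  orchestra  |
|   silver    |
|bedroom a red|
|     bus     |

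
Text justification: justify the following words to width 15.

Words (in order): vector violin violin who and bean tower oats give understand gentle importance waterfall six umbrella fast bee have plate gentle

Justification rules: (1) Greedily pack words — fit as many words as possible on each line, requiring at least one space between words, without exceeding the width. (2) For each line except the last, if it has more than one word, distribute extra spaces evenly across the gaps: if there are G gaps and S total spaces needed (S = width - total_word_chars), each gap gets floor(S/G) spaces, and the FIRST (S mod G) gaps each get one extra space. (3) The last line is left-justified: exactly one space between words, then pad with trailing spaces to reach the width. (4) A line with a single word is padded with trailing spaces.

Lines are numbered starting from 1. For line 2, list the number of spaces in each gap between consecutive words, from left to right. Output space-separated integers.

Line 1: ['vector', 'violin'] (min_width=13, slack=2)
Line 2: ['violin', 'who', 'and'] (min_width=14, slack=1)
Line 3: ['bean', 'tower', 'oats'] (min_width=15, slack=0)
Line 4: ['give', 'understand'] (min_width=15, slack=0)
Line 5: ['gentle'] (min_width=6, slack=9)
Line 6: ['importance'] (min_width=10, slack=5)
Line 7: ['waterfall', 'six'] (min_width=13, slack=2)
Line 8: ['umbrella', 'fast'] (min_width=13, slack=2)
Line 9: ['bee', 'have', 'plate'] (min_width=14, slack=1)
Line 10: ['gentle'] (min_width=6, slack=9)

Answer: 2 1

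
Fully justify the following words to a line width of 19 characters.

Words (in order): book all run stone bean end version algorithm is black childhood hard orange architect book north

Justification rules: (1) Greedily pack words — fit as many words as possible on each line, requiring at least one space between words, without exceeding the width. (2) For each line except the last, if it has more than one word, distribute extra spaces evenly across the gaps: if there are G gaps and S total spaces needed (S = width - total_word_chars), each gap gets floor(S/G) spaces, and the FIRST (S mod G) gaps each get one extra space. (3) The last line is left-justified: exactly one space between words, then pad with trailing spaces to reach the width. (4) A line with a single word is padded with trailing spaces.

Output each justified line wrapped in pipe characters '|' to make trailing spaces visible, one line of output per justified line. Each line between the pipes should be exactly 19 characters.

Answer: |book  all run stone|
|bean   end  version|
|algorithm  is black|
|childhood      hard|
|orange    architect|
|book north         |

Derivation:
Line 1: ['book', 'all', 'run', 'stone'] (min_width=18, slack=1)
Line 2: ['bean', 'end', 'version'] (min_width=16, slack=3)
Line 3: ['algorithm', 'is', 'black'] (min_width=18, slack=1)
Line 4: ['childhood', 'hard'] (min_width=14, slack=5)
Line 5: ['orange', 'architect'] (min_width=16, slack=3)
Line 6: ['book', 'north'] (min_width=10, slack=9)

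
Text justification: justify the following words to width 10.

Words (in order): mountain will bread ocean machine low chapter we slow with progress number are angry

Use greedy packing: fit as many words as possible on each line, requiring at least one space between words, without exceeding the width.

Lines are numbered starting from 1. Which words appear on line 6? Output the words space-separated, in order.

Line 1: ['mountain'] (min_width=8, slack=2)
Line 2: ['will', 'bread'] (min_width=10, slack=0)
Line 3: ['ocean'] (min_width=5, slack=5)
Line 4: ['machine'] (min_width=7, slack=3)
Line 5: ['low'] (min_width=3, slack=7)
Line 6: ['chapter', 'we'] (min_width=10, slack=0)
Line 7: ['slow', 'with'] (min_width=9, slack=1)
Line 8: ['progress'] (min_width=8, slack=2)
Line 9: ['number', 'are'] (min_width=10, slack=0)
Line 10: ['angry'] (min_width=5, slack=5)

Answer: chapter we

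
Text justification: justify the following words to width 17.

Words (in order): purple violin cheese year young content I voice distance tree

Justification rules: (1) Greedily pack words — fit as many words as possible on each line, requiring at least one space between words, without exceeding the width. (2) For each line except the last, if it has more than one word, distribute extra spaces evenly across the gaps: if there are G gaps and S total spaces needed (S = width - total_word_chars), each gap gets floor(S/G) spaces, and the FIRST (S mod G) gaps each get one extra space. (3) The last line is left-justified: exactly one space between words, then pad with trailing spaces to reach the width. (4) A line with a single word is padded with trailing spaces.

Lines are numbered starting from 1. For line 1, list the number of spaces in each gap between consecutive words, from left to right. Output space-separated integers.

Answer: 5

Derivation:
Line 1: ['purple', 'violin'] (min_width=13, slack=4)
Line 2: ['cheese', 'year', 'young'] (min_width=17, slack=0)
Line 3: ['content', 'I', 'voice'] (min_width=15, slack=2)
Line 4: ['distance', 'tree'] (min_width=13, slack=4)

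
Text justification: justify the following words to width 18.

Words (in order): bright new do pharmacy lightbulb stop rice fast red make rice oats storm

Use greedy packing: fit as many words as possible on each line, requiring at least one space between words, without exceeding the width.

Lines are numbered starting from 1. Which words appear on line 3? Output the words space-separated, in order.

Line 1: ['bright', 'new', 'do'] (min_width=13, slack=5)
Line 2: ['pharmacy', 'lightbulb'] (min_width=18, slack=0)
Line 3: ['stop', 'rice', 'fast', 'red'] (min_width=18, slack=0)
Line 4: ['make', 'rice', 'oats'] (min_width=14, slack=4)
Line 5: ['storm'] (min_width=5, slack=13)

Answer: stop rice fast red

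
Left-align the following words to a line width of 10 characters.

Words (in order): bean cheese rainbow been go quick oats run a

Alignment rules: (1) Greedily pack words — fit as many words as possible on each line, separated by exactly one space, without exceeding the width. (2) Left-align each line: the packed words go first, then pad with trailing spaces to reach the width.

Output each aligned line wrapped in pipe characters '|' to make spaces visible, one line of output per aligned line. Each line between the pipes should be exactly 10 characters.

Answer: |bean      |
|cheese    |
|rainbow   |
|been go   |
|quick oats|
|run a     |

Derivation:
Line 1: ['bean'] (min_width=4, slack=6)
Line 2: ['cheese'] (min_width=6, slack=4)
Line 3: ['rainbow'] (min_width=7, slack=3)
Line 4: ['been', 'go'] (min_width=7, slack=3)
Line 5: ['quick', 'oats'] (min_width=10, slack=0)
Line 6: ['run', 'a'] (min_width=5, slack=5)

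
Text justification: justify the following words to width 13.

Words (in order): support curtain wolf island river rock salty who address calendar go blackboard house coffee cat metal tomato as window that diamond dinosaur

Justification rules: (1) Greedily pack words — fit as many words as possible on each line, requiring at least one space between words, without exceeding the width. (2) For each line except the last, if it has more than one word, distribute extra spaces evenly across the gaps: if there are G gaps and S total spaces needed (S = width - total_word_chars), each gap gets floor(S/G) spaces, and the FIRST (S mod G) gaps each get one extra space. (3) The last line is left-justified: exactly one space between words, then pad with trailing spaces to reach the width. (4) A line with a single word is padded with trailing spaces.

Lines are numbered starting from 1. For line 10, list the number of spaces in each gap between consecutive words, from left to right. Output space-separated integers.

Line 1: ['support'] (min_width=7, slack=6)
Line 2: ['curtain', 'wolf'] (min_width=12, slack=1)
Line 3: ['island', 'river'] (min_width=12, slack=1)
Line 4: ['rock', 'salty'] (min_width=10, slack=3)
Line 5: ['who', 'address'] (min_width=11, slack=2)
Line 6: ['calendar', 'go'] (min_width=11, slack=2)
Line 7: ['blackboard'] (min_width=10, slack=3)
Line 8: ['house', 'coffee'] (min_width=12, slack=1)
Line 9: ['cat', 'metal'] (min_width=9, slack=4)
Line 10: ['tomato', 'as'] (min_width=9, slack=4)
Line 11: ['window', 'that'] (min_width=11, slack=2)
Line 12: ['diamond'] (min_width=7, slack=6)
Line 13: ['dinosaur'] (min_width=8, slack=5)

Answer: 5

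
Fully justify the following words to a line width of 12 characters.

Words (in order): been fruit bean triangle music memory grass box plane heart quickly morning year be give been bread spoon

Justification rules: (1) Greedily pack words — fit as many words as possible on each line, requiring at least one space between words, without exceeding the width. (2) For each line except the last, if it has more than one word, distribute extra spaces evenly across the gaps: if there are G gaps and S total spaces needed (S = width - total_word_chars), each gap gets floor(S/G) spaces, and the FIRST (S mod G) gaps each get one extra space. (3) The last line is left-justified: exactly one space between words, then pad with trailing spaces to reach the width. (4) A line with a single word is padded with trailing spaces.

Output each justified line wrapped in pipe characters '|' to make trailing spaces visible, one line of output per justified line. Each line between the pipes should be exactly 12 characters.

Line 1: ['been', 'fruit'] (min_width=10, slack=2)
Line 2: ['bean'] (min_width=4, slack=8)
Line 3: ['triangle'] (min_width=8, slack=4)
Line 4: ['music', 'memory'] (min_width=12, slack=0)
Line 5: ['grass', 'box'] (min_width=9, slack=3)
Line 6: ['plane', 'heart'] (min_width=11, slack=1)
Line 7: ['quickly'] (min_width=7, slack=5)
Line 8: ['morning', 'year'] (min_width=12, slack=0)
Line 9: ['be', 'give', 'been'] (min_width=12, slack=0)
Line 10: ['bread', 'spoon'] (min_width=11, slack=1)

Answer: |been   fruit|
|bean        |
|triangle    |
|music memory|
|grass    box|
|plane  heart|
|quickly     |
|morning year|
|be give been|
|bread spoon |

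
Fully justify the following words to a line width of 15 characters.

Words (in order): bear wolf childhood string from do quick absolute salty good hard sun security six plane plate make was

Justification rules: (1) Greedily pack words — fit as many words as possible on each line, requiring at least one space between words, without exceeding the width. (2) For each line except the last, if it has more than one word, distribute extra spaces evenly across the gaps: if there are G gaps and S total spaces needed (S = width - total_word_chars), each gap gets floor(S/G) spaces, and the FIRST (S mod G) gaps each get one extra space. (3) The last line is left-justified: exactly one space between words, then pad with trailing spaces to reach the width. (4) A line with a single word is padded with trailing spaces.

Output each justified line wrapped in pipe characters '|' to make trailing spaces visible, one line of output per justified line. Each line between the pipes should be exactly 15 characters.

Answer: |bear       wolf|
|childhood      |
|string  from do|
|quick  absolute|
|salty good hard|
|sun    security|
|six plane plate|
|make was       |

Derivation:
Line 1: ['bear', 'wolf'] (min_width=9, slack=6)
Line 2: ['childhood'] (min_width=9, slack=6)
Line 3: ['string', 'from', 'do'] (min_width=14, slack=1)
Line 4: ['quick', 'absolute'] (min_width=14, slack=1)
Line 5: ['salty', 'good', 'hard'] (min_width=15, slack=0)
Line 6: ['sun', 'security'] (min_width=12, slack=3)
Line 7: ['six', 'plane', 'plate'] (min_width=15, slack=0)
Line 8: ['make', 'was'] (min_width=8, slack=7)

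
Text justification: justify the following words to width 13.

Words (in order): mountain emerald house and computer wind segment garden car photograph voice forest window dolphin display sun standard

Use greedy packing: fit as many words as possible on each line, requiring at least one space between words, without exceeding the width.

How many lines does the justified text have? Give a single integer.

Line 1: ['mountain'] (min_width=8, slack=5)
Line 2: ['emerald', 'house'] (min_width=13, slack=0)
Line 3: ['and', 'computer'] (min_width=12, slack=1)
Line 4: ['wind', 'segment'] (min_width=12, slack=1)
Line 5: ['garden', 'car'] (min_width=10, slack=3)
Line 6: ['photograph'] (min_width=10, slack=3)
Line 7: ['voice', 'forest'] (min_width=12, slack=1)
Line 8: ['window'] (min_width=6, slack=7)
Line 9: ['dolphin'] (min_width=7, slack=6)
Line 10: ['display', 'sun'] (min_width=11, slack=2)
Line 11: ['standard'] (min_width=8, slack=5)
Total lines: 11

Answer: 11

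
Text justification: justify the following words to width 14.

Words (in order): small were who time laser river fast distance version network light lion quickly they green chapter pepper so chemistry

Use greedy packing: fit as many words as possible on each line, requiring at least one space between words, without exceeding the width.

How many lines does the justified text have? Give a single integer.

Line 1: ['small', 'were', 'who'] (min_width=14, slack=0)
Line 2: ['time', 'laser'] (min_width=10, slack=4)
Line 3: ['river', 'fast'] (min_width=10, slack=4)
Line 4: ['distance'] (min_width=8, slack=6)
Line 5: ['version'] (min_width=7, slack=7)
Line 6: ['network', 'light'] (min_width=13, slack=1)
Line 7: ['lion', 'quickly'] (min_width=12, slack=2)
Line 8: ['they', 'green'] (min_width=10, slack=4)
Line 9: ['chapter', 'pepper'] (min_width=14, slack=0)
Line 10: ['so', 'chemistry'] (min_width=12, slack=2)
Total lines: 10

Answer: 10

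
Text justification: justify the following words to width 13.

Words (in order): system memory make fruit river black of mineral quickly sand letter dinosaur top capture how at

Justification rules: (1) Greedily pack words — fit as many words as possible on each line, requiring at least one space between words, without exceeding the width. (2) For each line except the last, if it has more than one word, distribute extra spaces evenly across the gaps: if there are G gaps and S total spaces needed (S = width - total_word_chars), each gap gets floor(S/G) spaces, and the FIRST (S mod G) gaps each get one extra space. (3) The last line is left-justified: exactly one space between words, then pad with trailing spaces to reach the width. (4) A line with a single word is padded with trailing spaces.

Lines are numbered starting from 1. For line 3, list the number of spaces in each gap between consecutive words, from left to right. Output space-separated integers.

Answer: 3

Derivation:
Line 1: ['system', 'memory'] (min_width=13, slack=0)
Line 2: ['make', 'fruit'] (min_width=10, slack=3)
Line 3: ['river', 'black'] (min_width=11, slack=2)
Line 4: ['of', 'mineral'] (min_width=10, slack=3)
Line 5: ['quickly', 'sand'] (min_width=12, slack=1)
Line 6: ['letter'] (min_width=6, slack=7)
Line 7: ['dinosaur', 'top'] (min_width=12, slack=1)
Line 8: ['capture', 'how'] (min_width=11, slack=2)
Line 9: ['at'] (min_width=2, slack=11)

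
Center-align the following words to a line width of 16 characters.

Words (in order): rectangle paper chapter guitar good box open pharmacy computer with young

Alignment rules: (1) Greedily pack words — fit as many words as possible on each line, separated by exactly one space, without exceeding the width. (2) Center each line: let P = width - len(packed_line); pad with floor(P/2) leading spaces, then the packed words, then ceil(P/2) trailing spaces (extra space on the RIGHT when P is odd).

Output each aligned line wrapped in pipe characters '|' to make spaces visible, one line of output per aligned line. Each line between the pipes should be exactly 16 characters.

Line 1: ['rectangle', 'paper'] (min_width=15, slack=1)
Line 2: ['chapter', 'guitar'] (min_width=14, slack=2)
Line 3: ['good', 'box', 'open'] (min_width=13, slack=3)
Line 4: ['pharmacy'] (min_width=8, slack=8)
Line 5: ['computer', 'with'] (min_width=13, slack=3)
Line 6: ['young'] (min_width=5, slack=11)

Answer: |rectangle paper |
| chapter guitar |
| good box open  |
|    pharmacy    |
| computer with  |
|     young      |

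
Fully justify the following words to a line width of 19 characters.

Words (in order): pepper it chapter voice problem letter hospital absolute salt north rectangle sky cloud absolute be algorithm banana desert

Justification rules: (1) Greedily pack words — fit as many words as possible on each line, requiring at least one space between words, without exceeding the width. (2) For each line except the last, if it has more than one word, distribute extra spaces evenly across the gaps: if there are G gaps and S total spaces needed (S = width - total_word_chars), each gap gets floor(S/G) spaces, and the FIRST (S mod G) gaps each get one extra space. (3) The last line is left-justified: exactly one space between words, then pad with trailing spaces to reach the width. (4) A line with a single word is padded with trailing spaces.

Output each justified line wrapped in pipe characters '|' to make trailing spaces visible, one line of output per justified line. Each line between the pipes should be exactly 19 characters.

Line 1: ['pepper', 'it', 'chapter'] (min_width=17, slack=2)
Line 2: ['voice', 'problem'] (min_width=13, slack=6)
Line 3: ['letter', 'hospital'] (min_width=15, slack=4)
Line 4: ['absolute', 'salt', 'north'] (min_width=19, slack=0)
Line 5: ['rectangle', 'sky', 'cloud'] (min_width=19, slack=0)
Line 6: ['absolute', 'be'] (min_width=11, slack=8)
Line 7: ['algorithm', 'banana'] (min_width=16, slack=3)
Line 8: ['desert'] (min_width=6, slack=13)

Answer: |pepper  it  chapter|
|voice       problem|
|letter     hospital|
|absolute salt north|
|rectangle sky cloud|
|absolute         be|
|algorithm    banana|
|desert             |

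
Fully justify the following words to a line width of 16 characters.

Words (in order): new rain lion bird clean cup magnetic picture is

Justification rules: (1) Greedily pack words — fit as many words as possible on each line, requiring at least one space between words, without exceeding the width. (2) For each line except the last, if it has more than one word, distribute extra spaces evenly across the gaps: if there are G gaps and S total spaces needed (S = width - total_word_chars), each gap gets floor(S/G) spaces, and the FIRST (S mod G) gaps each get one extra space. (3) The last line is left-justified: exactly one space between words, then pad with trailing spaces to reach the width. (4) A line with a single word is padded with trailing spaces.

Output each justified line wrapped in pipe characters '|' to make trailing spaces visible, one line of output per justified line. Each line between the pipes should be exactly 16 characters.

Answer: |new   rain  lion|
|bird  clean  cup|
|magnetic picture|
|is              |

Derivation:
Line 1: ['new', 'rain', 'lion'] (min_width=13, slack=3)
Line 2: ['bird', 'clean', 'cup'] (min_width=14, slack=2)
Line 3: ['magnetic', 'picture'] (min_width=16, slack=0)
Line 4: ['is'] (min_width=2, slack=14)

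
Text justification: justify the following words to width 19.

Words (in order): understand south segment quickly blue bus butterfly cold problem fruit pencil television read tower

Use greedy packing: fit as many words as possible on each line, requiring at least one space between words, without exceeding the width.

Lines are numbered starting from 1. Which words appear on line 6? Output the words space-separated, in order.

Answer: read tower

Derivation:
Line 1: ['understand', 'south'] (min_width=16, slack=3)
Line 2: ['segment', 'quickly'] (min_width=15, slack=4)
Line 3: ['blue', 'bus', 'butterfly'] (min_width=18, slack=1)
Line 4: ['cold', 'problem', 'fruit'] (min_width=18, slack=1)
Line 5: ['pencil', 'television'] (min_width=17, slack=2)
Line 6: ['read', 'tower'] (min_width=10, slack=9)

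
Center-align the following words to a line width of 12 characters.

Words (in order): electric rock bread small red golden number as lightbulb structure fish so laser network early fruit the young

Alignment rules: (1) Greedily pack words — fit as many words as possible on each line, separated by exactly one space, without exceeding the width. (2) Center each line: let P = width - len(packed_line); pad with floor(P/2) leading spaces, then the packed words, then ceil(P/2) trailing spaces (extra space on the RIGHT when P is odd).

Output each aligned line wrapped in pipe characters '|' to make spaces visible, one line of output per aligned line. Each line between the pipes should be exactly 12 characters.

Answer: |  electric  |
| rock bread |
| small red  |
|   golden   |
| number as  |
| lightbulb  |
| structure  |
|  fish so   |
|   laser    |
|  network   |
|early fruit |
| the young  |

Derivation:
Line 1: ['electric'] (min_width=8, slack=4)
Line 2: ['rock', 'bread'] (min_width=10, slack=2)
Line 3: ['small', 'red'] (min_width=9, slack=3)
Line 4: ['golden'] (min_width=6, slack=6)
Line 5: ['number', 'as'] (min_width=9, slack=3)
Line 6: ['lightbulb'] (min_width=9, slack=3)
Line 7: ['structure'] (min_width=9, slack=3)
Line 8: ['fish', 'so'] (min_width=7, slack=5)
Line 9: ['laser'] (min_width=5, slack=7)
Line 10: ['network'] (min_width=7, slack=5)
Line 11: ['early', 'fruit'] (min_width=11, slack=1)
Line 12: ['the', 'young'] (min_width=9, slack=3)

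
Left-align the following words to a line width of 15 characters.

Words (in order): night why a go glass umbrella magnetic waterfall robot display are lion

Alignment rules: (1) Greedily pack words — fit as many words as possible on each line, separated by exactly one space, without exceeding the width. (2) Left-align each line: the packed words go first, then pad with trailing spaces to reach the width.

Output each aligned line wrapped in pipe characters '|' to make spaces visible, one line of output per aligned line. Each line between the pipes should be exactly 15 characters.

Line 1: ['night', 'why', 'a', 'go'] (min_width=14, slack=1)
Line 2: ['glass', 'umbrella'] (min_width=14, slack=1)
Line 3: ['magnetic'] (min_width=8, slack=7)
Line 4: ['waterfall', 'robot'] (min_width=15, slack=0)
Line 5: ['display', 'are'] (min_width=11, slack=4)
Line 6: ['lion'] (min_width=4, slack=11)

Answer: |night why a go |
|glass umbrella |
|magnetic       |
|waterfall robot|
|display are    |
|lion           |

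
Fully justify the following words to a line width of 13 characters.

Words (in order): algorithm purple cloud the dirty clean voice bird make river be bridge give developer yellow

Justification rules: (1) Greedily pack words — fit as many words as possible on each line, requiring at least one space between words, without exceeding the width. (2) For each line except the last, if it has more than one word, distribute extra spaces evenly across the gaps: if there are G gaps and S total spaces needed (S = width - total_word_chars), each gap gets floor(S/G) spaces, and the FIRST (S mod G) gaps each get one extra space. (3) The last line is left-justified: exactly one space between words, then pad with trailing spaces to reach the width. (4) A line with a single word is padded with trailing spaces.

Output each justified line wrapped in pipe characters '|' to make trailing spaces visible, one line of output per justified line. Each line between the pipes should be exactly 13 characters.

Line 1: ['algorithm'] (min_width=9, slack=4)
Line 2: ['purple', 'cloud'] (min_width=12, slack=1)
Line 3: ['the', 'dirty'] (min_width=9, slack=4)
Line 4: ['clean', 'voice'] (min_width=11, slack=2)
Line 5: ['bird', 'make'] (min_width=9, slack=4)
Line 6: ['river', 'be'] (min_width=8, slack=5)
Line 7: ['bridge', 'give'] (min_width=11, slack=2)
Line 8: ['developer'] (min_width=9, slack=4)
Line 9: ['yellow'] (min_width=6, slack=7)

Answer: |algorithm    |
|purple  cloud|
|the     dirty|
|clean   voice|
|bird     make|
|river      be|
|bridge   give|
|developer    |
|yellow       |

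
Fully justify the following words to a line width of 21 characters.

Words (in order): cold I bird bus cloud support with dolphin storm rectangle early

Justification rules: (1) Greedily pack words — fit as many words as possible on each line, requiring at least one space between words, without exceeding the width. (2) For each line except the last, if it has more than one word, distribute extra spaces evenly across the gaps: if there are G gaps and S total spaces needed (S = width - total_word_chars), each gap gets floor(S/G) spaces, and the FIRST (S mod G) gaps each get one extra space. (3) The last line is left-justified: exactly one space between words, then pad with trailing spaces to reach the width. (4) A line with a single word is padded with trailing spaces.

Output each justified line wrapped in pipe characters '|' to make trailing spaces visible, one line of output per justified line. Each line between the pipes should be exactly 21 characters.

Line 1: ['cold', 'I', 'bird', 'bus', 'cloud'] (min_width=21, slack=0)
Line 2: ['support', 'with', 'dolphin'] (min_width=20, slack=1)
Line 3: ['storm', 'rectangle', 'early'] (min_width=21, slack=0)

Answer: |cold I bird bus cloud|
|support  with dolphin|
|storm rectangle early|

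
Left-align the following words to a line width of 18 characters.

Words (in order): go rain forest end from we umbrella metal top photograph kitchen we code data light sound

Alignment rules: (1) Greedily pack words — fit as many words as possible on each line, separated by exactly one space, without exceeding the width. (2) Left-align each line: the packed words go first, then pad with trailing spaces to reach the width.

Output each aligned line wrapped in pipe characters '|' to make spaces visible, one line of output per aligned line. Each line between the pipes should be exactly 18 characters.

Line 1: ['go', 'rain', 'forest', 'end'] (min_width=18, slack=0)
Line 2: ['from', 'we', 'umbrella'] (min_width=16, slack=2)
Line 3: ['metal', 'top'] (min_width=9, slack=9)
Line 4: ['photograph', 'kitchen'] (min_width=18, slack=0)
Line 5: ['we', 'code', 'data', 'light'] (min_width=18, slack=0)
Line 6: ['sound'] (min_width=5, slack=13)

Answer: |go rain forest end|
|from we umbrella  |
|metal top         |
|photograph kitchen|
|we code data light|
|sound             |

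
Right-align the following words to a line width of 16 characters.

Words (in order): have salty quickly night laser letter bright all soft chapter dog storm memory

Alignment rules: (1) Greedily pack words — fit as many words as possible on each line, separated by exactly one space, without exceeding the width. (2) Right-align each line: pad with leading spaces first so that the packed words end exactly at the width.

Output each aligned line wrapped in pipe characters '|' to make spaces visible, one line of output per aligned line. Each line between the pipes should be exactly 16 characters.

Answer: |      have salty|
|   quickly night|
|    laser letter|
| bright all soft|
|     chapter dog|
|    storm memory|

Derivation:
Line 1: ['have', 'salty'] (min_width=10, slack=6)
Line 2: ['quickly', 'night'] (min_width=13, slack=3)
Line 3: ['laser', 'letter'] (min_width=12, slack=4)
Line 4: ['bright', 'all', 'soft'] (min_width=15, slack=1)
Line 5: ['chapter', 'dog'] (min_width=11, slack=5)
Line 6: ['storm', 'memory'] (min_width=12, slack=4)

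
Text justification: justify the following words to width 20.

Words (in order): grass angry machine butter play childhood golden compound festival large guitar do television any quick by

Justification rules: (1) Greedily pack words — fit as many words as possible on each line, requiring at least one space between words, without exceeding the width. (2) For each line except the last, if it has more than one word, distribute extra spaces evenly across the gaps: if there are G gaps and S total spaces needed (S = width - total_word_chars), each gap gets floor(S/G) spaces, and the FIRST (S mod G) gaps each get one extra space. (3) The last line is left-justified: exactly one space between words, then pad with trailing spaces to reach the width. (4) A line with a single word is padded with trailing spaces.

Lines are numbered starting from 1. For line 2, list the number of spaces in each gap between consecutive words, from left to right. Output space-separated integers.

Answer: 10

Derivation:
Line 1: ['grass', 'angry', 'machine'] (min_width=19, slack=1)
Line 2: ['butter', 'play'] (min_width=11, slack=9)
Line 3: ['childhood', 'golden'] (min_width=16, slack=4)
Line 4: ['compound', 'festival'] (min_width=17, slack=3)
Line 5: ['large', 'guitar', 'do'] (min_width=15, slack=5)
Line 6: ['television', 'any', 'quick'] (min_width=20, slack=0)
Line 7: ['by'] (min_width=2, slack=18)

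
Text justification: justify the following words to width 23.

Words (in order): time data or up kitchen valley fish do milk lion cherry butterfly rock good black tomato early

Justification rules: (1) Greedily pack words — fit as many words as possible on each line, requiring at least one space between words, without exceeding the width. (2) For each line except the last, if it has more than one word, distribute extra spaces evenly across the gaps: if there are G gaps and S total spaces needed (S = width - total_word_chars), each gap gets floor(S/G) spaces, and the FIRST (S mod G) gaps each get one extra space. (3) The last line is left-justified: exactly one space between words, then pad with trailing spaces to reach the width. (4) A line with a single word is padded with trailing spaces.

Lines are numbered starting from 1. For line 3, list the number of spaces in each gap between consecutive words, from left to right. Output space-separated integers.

Line 1: ['time', 'data', 'or', 'up', 'kitchen'] (min_width=23, slack=0)
Line 2: ['valley', 'fish', 'do', 'milk'] (min_width=19, slack=4)
Line 3: ['lion', 'cherry', 'butterfly'] (min_width=21, slack=2)
Line 4: ['rock', 'good', 'black', 'tomato'] (min_width=22, slack=1)
Line 5: ['early'] (min_width=5, slack=18)

Answer: 2 2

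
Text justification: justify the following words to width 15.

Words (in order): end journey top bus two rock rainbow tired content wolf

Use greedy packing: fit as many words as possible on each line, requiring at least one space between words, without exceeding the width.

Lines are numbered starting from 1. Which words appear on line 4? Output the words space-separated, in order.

Line 1: ['end', 'journey', 'top'] (min_width=15, slack=0)
Line 2: ['bus', 'two', 'rock'] (min_width=12, slack=3)
Line 3: ['rainbow', 'tired'] (min_width=13, slack=2)
Line 4: ['content', 'wolf'] (min_width=12, slack=3)

Answer: content wolf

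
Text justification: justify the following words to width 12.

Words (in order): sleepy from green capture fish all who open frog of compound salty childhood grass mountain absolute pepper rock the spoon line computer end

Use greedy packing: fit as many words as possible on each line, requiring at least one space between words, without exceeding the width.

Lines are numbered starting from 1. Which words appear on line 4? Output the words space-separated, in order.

Answer: all who open

Derivation:
Line 1: ['sleepy', 'from'] (min_width=11, slack=1)
Line 2: ['green'] (min_width=5, slack=7)
Line 3: ['capture', 'fish'] (min_width=12, slack=0)
Line 4: ['all', 'who', 'open'] (min_width=12, slack=0)
Line 5: ['frog', 'of'] (min_width=7, slack=5)
Line 6: ['compound'] (min_width=8, slack=4)
Line 7: ['salty'] (min_width=5, slack=7)
Line 8: ['childhood'] (min_width=9, slack=3)
Line 9: ['grass'] (min_width=5, slack=7)
Line 10: ['mountain'] (min_width=8, slack=4)
Line 11: ['absolute'] (min_width=8, slack=4)
Line 12: ['pepper', 'rock'] (min_width=11, slack=1)
Line 13: ['the', 'spoon'] (min_width=9, slack=3)
Line 14: ['line'] (min_width=4, slack=8)
Line 15: ['computer', 'end'] (min_width=12, slack=0)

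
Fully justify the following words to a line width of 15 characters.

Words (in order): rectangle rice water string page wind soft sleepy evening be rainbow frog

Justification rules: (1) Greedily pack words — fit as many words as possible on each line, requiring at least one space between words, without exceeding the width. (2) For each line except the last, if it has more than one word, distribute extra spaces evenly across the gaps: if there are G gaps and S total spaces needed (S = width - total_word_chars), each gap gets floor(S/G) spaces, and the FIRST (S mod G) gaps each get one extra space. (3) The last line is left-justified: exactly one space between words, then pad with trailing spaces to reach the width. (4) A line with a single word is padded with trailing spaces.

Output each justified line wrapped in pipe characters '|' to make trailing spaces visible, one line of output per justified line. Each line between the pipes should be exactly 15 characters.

Answer: |rectangle  rice|
|water    string|
|page  wind soft|
|sleepy  evening|
|be rainbow frog|

Derivation:
Line 1: ['rectangle', 'rice'] (min_width=14, slack=1)
Line 2: ['water', 'string'] (min_width=12, slack=3)
Line 3: ['page', 'wind', 'soft'] (min_width=14, slack=1)
Line 4: ['sleepy', 'evening'] (min_width=14, slack=1)
Line 5: ['be', 'rainbow', 'frog'] (min_width=15, slack=0)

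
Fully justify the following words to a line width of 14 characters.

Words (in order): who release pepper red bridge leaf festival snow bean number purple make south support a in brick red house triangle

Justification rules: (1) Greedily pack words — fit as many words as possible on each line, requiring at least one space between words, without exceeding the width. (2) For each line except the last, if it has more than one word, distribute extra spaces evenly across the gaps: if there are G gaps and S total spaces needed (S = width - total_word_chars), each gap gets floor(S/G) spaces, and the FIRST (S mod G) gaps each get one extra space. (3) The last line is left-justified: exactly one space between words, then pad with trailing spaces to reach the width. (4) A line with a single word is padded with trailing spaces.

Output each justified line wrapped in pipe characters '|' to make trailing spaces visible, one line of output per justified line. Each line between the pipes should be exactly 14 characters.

Answer: |who    release|
|pepper     red|
|bridge    leaf|
|festival  snow|
|bean    number|
|purple    make|
|south  support|
|a in brick red|
|house triangle|

Derivation:
Line 1: ['who', 'release'] (min_width=11, slack=3)
Line 2: ['pepper', 'red'] (min_width=10, slack=4)
Line 3: ['bridge', 'leaf'] (min_width=11, slack=3)
Line 4: ['festival', 'snow'] (min_width=13, slack=1)
Line 5: ['bean', 'number'] (min_width=11, slack=3)
Line 6: ['purple', 'make'] (min_width=11, slack=3)
Line 7: ['south', 'support'] (min_width=13, slack=1)
Line 8: ['a', 'in', 'brick', 'red'] (min_width=14, slack=0)
Line 9: ['house', 'triangle'] (min_width=14, slack=0)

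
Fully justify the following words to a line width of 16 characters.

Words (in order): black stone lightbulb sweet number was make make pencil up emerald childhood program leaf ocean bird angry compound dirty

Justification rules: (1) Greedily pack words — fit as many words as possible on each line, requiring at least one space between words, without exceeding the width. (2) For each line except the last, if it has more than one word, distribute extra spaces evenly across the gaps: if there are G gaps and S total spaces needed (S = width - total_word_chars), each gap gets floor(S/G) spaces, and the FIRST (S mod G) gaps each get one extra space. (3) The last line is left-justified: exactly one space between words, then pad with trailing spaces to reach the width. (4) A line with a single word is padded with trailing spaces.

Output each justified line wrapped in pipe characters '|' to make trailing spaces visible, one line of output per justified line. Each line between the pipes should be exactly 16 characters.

Answer: |black      stone|
|lightbulb  sweet|
|number  was make|
|make  pencil  up|
|emerald         |
|childhood       |
|program     leaf|
|ocean bird angry|
|compound dirty  |

Derivation:
Line 1: ['black', 'stone'] (min_width=11, slack=5)
Line 2: ['lightbulb', 'sweet'] (min_width=15, slack=1)
Line 3: ['number', 'was', 'make'] (min_width=15, slack=1)
Line 4: ['make', 'pencil', 'up'] (min_width=14, slack=2)
Line 5: ['emerald'] (min_width=7, slack=9)
Line 6: ['childhood'] (min_width=9, slack=7)
Line 7: ['program', 'leaf'] (min_width=12, slack=4)
Line 8: ['ocean', 'bird', 'angry'] (min_width=16, slack=0)
Line 9: ['compound', 'dirty'] (min_width=14, slack=2)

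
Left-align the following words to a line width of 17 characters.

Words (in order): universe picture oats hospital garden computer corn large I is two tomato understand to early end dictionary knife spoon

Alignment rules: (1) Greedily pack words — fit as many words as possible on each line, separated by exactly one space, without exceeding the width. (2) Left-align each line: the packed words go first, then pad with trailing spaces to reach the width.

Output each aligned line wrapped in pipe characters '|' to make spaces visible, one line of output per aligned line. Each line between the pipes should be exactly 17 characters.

Answer: |universe picture |
|oats hospital    |
|garden computer  |
|corn large I is  |
|two tomato       |
|understand to    |
|early end        |
|dictionary knife |
|spoon            |

Derivation:
Line 1: ['universe', 'picture'] (min_width=16, slack=1)
Line 2: ['oats', 'hospital'] (min_width=13, slack=4)
Line 3: ['garden', 'computer'] (min_width=15, slack=2)
Line 4: ['corn', 'large', 'I', 'is'] (min_width=15, slack=2)
Line 5: ['two', 'tomato'] (min_width=10, slack=7)
Line 6: ['understand', 'to'] (min_width=13, slack=4)
Line 7: ['early', 'end'] (min_width=9, slack=8)
Line 8: ['dictionary', 'knife'] (min_width=16, slack=1)
Line 9: ['spoon'] (min_width=5, slack=12)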